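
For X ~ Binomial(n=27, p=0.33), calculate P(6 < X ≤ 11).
0.693012

We have X ~ Binomial(n=27, p=0.33).

To find P(6 < X ≤ 11), we use:
P(6 < X ≤ 11) = P(X ≤ 11) - P(X ≤ 6)
                 = F(11) - F(6)
                 = 0.855083 - 0.162071
                 = 0.693012

So there's approximately a 69.3% chance that X falls in this range.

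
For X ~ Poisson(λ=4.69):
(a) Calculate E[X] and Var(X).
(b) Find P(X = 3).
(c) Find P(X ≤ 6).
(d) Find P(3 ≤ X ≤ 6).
(a) E[X] = 4.6900, Var(X) = 4.6900
(b) P(X = 3) = 0.157952
(c) P(X ≤ 6) = 0.805965
(d) P(3 ≤ X ≤ 6) = 0.652657

We have X ~ Poisson(λ=4.69).

(a) Moments:
E[X] = 4.6900
Var(X) = 4.6900
σ = √Var(X) = 2.1656

(b) Point probability using PMF:
P(X = 3) = 0.157952

(c) Cumulative probability using CDF:
P(X ≤ 6) = F(6) = 0.805965

(d) Range probability:
P(3 ≤ X ≤ 6) = P(X ≤ 6) - P(X ≤ 2)
                   = F(6) - F(2)
                   = 0.805965 - 0.153308
                   = 0.652657

This means approximately 65.3% of outcomes fall in the interval [3, 6].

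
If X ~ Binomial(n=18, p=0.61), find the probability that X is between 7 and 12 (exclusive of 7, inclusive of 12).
0.717447

We have X ~ Binomial(n=18, p=0.61).

To find P(7 < X ≤ 12), we use:
P(7 < X ≤ 12) = P(X ≤ 12) - P(X ≤ 7)
                 = F(12) - F(7)
                 = 0.765487 - 0.048040
                 = 0.717447

So there's approximately a 71.7% chance that X falls in this range.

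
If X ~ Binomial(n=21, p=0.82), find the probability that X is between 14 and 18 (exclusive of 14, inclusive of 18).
0.687920

We have X ~ Binomial(n=21, p=0.82).

To find P(14 < X ≤ 18), we use:
P(14 < X ≤ 18) = P(X ≤ 18) - P(X ≤ 14)
                 = F(18) - F(14)
                 = 0.756340 - 0.068420
                 = 0.687920

So there's approximately a 68.8% chance that X falls in this range.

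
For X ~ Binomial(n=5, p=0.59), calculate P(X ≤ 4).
0.928508

We have X ~ Binomial(n=5, p=0.59).

The CDF gives us P(X ≤ k).

Using the CDF:
P(X ≤ 4) = 0.928508

This means there's approximately a 92.9% chance that X is at most 4.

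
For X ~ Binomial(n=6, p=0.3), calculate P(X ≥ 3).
0.255690

We have X ~ Binomial(n=6, p=0.3).

For discrete distributions, P(X ≥ 3) = 1 - P(X ≤ 2).

P(X ≤ 2) = 0.744310
P(X ≥ 3) = 1 - 0.744310 = 0.255690

So there's approximately a 25.6% chance that X is at least 3.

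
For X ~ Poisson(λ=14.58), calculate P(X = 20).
0.036059

We have X ~ Poisson(λ=14.58).

For a Poisson distribution, the PMF gives us the probability of each outcome.

Using the PMF formula:
P(X = 20) = 0.036059

Rounded to 4 decimal places: 0.0361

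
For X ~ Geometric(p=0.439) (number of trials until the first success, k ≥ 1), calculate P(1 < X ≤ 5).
0.505433

We have X ~ Geometric(p=0.439) (number of trials until the first success, k ≥ 1).

To find P(1 < X ≤ 5), we use:
P(1 < X ≤ 5) = P(X ≤ 5) - P(X ≤ 1)
                 = F(5) - F(1)
                 = 0.944433 - 0.439000
                 = 0.505433

So there's approximately a 50.5% chance that X falls in this range.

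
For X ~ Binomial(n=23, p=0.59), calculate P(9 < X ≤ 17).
0.912366

We have X ~ Binomial(n=23, p=0.59).

To find P(9 < X ≤ 17), we use:
P(9 < X ≤ 17) = P(X ≤ 17) - P(X ≤ 9)
                 = F(17) - F(9)
                 = 0.955729 - 0.043362
                 = 0.912366

So there's approximately a 91.2% chance that X falls in this range.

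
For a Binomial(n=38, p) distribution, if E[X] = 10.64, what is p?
p = 0.28

For a Binomial(n, p) distribution:
E[X] = n × p

Given n = 38 and E[X] = 10.64:
10.64 = 38 × p
p = 10.64 / 38 = 0.28

Verification: Binomial(38, 0.28) has E[X] = 10.64 ✓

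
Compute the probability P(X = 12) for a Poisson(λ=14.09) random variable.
0.097137

We have X ~ Poisson(λ=14.09).

For a Poisson distribution, the PMF gives us the probability of each outcome.

Using the PMF formula:
P(X = 12) = 0.097137

Rounded to 4 decimal places: 0.0971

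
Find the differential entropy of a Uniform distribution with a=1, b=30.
3.3673 nats

We have X ~ Uniform(a=1, b=30).

The differential entropy measures the uncertainty or information content of the distribution.

For a Uniform distribution with a=1, b=30:
h(X) = 3.3673 nats

(In bits, this would be 4.8580 bits.)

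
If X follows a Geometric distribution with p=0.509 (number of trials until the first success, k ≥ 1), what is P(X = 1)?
0.509000

We have X ~ Geometric(p=0.509) (number of trials until the first success, k ≥ 1).

For a Geometric distribution, the PMF gives us the probability of each outcome.

Using the PMF formula:
P(X = 1) = 0.509000

Rounded to 4 decimal places: 0.5090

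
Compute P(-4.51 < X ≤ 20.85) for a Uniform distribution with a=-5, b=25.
0.845333

We have X ~ Uniform(a=-5, b=25).

To find P(-4.51 < X ≤ 20.85), we use:
P(-4.51 < X ≤ 20.85) = P(X ≤ 20.85) - P(X ≤ -4.51)
                 = F(20.85) - F(-4.51)
                 = 0.861667 - 0.016333
                 = 0.845333

So there's approximately a 84.5% chance that X falls in this range.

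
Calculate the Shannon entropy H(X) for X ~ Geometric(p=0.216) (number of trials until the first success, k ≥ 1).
2.4157 nats

We have X ~ Geometric(p=0.216) (number of trials until the first success, k ≥ 1).

The Shannon entropy measures the uncertainty or information content of the distribution.

For a Geometric distribution with p=0.216 (number of trials until the first success, k ≥ 1):
H(X) = 2.4157 nats

(In bits, this would be 3.4852 bits.)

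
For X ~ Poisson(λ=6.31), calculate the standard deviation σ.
2.5120

We have X ~ Poisson(λ=6.31).

For a Poisson distribution with λ=6.31:
σ = √Var(X) = 2.5120

The standard deviation is the square root of the variance.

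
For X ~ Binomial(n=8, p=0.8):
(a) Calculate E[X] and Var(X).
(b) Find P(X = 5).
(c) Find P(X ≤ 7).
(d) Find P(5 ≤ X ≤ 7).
(a) E[X] = 6.4000, Var(X) = 1.2800
(b) P(X = 5) = 0.146801
(c) P(X ≤ 7) = 0.832228
(d) P(5 ≤ X ≤ 7) = 0.775946

We have X ~ Binomial(n=8, p=0.8).

(a) Moments:
E[X] = 6.4000
Var(X) = 1.2800
σ = √Var(X) = 1.1314

(b) Point probability using PMF:
P(X = 5) = 0.146801

(c) Cumulative probability using CDF:
P(X ≤ 7) = F(7) = 0.832228

(d) Range probability:
P(5 ≤ X ≤ 7) = P(X ≤ 7) - P(X ≤ 4)
                   = F(7) - F(4)
                   = 0.832228 - 0.056282
                   = 0.775946

This means approximately 77.6% of outcomes fall in the interval [5, 7].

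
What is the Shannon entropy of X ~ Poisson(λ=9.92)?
2.5573 nats

We have X ~ Poisson(λ=9.92).

The Shannon entropy measures the uncertainty or information content of the distribution.

For a Poisson distribution with λ=9.92:
H(X) = 2.5573 nats

(In bits, this would be 3.6894 bits.)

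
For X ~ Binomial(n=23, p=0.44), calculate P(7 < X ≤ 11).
0.585366

We have X ~ Binomial(n=23, p=0.44).

To find P(7 < X ≤ 11), we use:
P(7 < X ≤ 11) = P(X ≤ 11) - P(X ≤ 7)
                 = F(11) - F(7)
                 = 0.720358 - 0.134992
                 = 0.585366

So there's approximately a 58.5% chance that X falls in this range.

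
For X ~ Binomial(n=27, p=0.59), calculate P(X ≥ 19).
0.157273

We have X ~ Binomial(n=27, p=0.59).

For discrete distributions, P(X ≥ 19) = 1 - P(X ≤ 18).

P(X ≤ 18) = 0.842727
P(X ≥ 19) = 1 - 0.842727 = 0.157273

So there's approximately a 15.7% chance that X is at least 19.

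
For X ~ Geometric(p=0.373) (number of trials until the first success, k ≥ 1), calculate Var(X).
4.5066

We have X ~ Geometric(p=0.373) (number of trials until the first success, k ≥ 1).

For a Geometric distribution with p=0.373 (number of trials until the first success, k ≥ 1):
Var(X) = 4.5066

The variance measures the spread of the distribution around the mean.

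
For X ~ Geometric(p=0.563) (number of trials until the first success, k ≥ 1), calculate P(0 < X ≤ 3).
0.916547

We have X ~ Geometric(p=0.563) (number of trials until the first success, k ≥ 1).

To find P(0 < X ≤ 3), we use:
P(0 < X ≤ 3) = P(X ≤ 3) - P(X ≤ 0)
                 = F(3) - F(0)
                 = 0.916547 - 0.000000
                 = 0.916547

So there's approximately a 91.7% chance that X falls in this range.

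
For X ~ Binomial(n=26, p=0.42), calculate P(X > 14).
0.078322

We have X ~ Binomial(n=26, p=0.42).

P(X > 14) = 1 - P(X ≤ 14)
                = 1 - F(14)
                = 1 - 0.921678
                = 0.078322

So there's approximately a 7.8% chance that X exceeds 14.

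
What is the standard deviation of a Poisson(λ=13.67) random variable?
3.6973

We have X ~ Poisson(λ=13.67).

For a Poisson distribution with λ=13.67:
σ = √Var(X) = 3.6973

The standard deviation is the square root of the variance.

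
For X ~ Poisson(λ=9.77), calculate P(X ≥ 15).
0.072029

We have X ~ Poisson(λ=9.77).

For discrete distributions, P(X ≥ 15) = 1 - P(X ≤ 14).

P(X ≤ 14) = 0.927971
P(X ≥ 15) = 1 - 0.927971 = 0.072029

So there's approximately a 7.2% chance that X is at least 15.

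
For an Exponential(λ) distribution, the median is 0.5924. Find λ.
λ = 1.1701

For X ~ Exponential(λ), the CDF is F(x) = 1 - e^(-λx).
The median m satisfies F(m) = 0.5:
1 - e^(-λm) = 0.5
e^(-λm) = 0.5
λm = ln(2)
m = ln(2) / λ

Given m = 0.5924:
λ = ln(2) / 0.5924 = 0.693147 / 0.5924 = 1.1701

Verification: ln(2) / 1.1701 = 0.5924 ✓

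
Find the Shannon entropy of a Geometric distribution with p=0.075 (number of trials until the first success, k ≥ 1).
3.5518 nats

We have X ~ Geometric(p=0.075) (number of trials until the first success, k ≥ 1).

The Shannon entropy measures the uncertainty or information content of the distribution.

For a Geometric distribution with p=0.075 (number of trials until the first success, k ≥ 1):
H(X) = 3.5518 nats

(In bits, this would be 5.1242 bits.)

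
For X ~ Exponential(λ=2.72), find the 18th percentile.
0.0730

We have X ~ Exponential(λ=2.72).

We want to find x such that P(X ≤ x) = 0.18.

This is the 18th percentile, which means 18% of values fall below this point.

Using the inverse CDF (quantile function):
x = F⁻¹(0.18) = 0.0730

Verification: P(X ≤ 0.0730) = 0.18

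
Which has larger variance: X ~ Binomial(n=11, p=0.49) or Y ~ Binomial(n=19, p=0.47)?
Y has larger variance (4.7329 > 2.7489)

Compute the variance for each distribution:

X ~ Binomial(n=11, p=0.49):
Var(X) = 2.7489

Y ~ Binomial(n=19, p=0.47):
Var(Y) = 4.7329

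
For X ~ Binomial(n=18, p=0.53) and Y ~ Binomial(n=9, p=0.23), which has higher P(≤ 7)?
Y has higher probability (P(Y ≤ 7) = 0.9999 > P(X ≤ 7) = 0.1677)

Compute P(≤ 7) for each distribution:

X ~ Binomial(n=18, p=0.53):
P(X ≤ 7) = 0.1677

Y ~ Binomial(n=9, p=0.23):
P(Y ≤ 7) = 0.9999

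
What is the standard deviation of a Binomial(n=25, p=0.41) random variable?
2.4592

We have X ~ Binomial(n=25, p=0.41).

For a Binomial distribution with n=25, p=0.41:
σ = √Var(X) = 2.4592

The standard deviation is the square root of the variance.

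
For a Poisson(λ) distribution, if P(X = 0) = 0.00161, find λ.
λ = 6.4315

For a Poisson(λ) distribution, the PMF at 0 is:
P(X = 0) = λ^0 e^(-λ) / 0! = e^(-λ)

Given P(X = 0) = 0.00161:
e^(-λ) = 0.00161
-λ = ln(0.00161)
λ = -ln(0.00161) = 6.4315

Verification: e^(-6.4315) = 0.00161 ✓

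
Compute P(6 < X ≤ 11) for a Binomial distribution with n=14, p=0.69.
0.819612

We have X ~ Binomial(n=14, p=0.69).

To find P(6 < X ≤ 11), we use:
P(6 < X ≤ 11) = P(X ≤ 11) - P(X ≤ 6)
                 = F(11) - F(6)
                 = 0.857731 - 0.038119
                 = 0.819612

So there's approximately a 82.0% chance that X falls in this range.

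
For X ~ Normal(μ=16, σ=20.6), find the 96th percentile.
52.0641

We have X ~ Normal(μ=16, σ=20.6).

We want to find x such that P(X ≤ x) = 0.96.

This is the 96th percentile, which means 96% of values fall below this point.

Using the inverse CDF (quantile function):
x = F⁻¹(0.96) = 52.0641

Verification: P(X ≤ 52.0641) = 0.96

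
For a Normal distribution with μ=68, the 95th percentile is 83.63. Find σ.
σ = 9.5024

For X ~ Normal(μ, σ), the p-th percentile satisfies x = μ + z_p × σ,
where z_p = Φ⁻¹(p) is the standard normal quantile.

Step 1: z_{0.95} = Φ⁻¹(0.95) = 1.6449

Step 2: Solve for σ:
83.63 = 68 + 1.6449 × σ
σ = (83.63 - 68) / 1.6449
σ = 15.63 / 1.6449
σ = 9.5024

Verification: μ + z × σ = 68 + 1.6449 × 9.5024 = 83.63 ✓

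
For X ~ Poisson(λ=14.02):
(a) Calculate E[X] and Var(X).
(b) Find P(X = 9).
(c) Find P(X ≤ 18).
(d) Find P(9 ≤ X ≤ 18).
(a) E[X] = 14.0200, Var(X) = 14.0200
(b) P(X = 9) = 0.047007
(c) P(X ≤ 18) = 0.881531
(d) P(9 ≤ X ≤ 18) = 0.820082

We have X ~ Poisson(λ=14.02).

(a) Moments:
E[X] = 14.0200
Var(X) = 14.0200
σ = √Var(X) = 3.7443

(b) Point probability using PMF:
P(X = 9) = 0.047007

(c) Cumulative probability using CDF:
P(X ≤ 18) = F(18) = 0.881531

(d) Range probability:
P(9 ≤ X ≤ 18) = P(X ≤ 18) - P(X ≤ 8)
                   = F(18) - F(8)
                   = 0.881531 - 0.061449
                   = 0.820082

This means approximately 82.0% of outcomes fall in the interval [9, 18].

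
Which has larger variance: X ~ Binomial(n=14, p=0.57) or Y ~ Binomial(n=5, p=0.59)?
X has larger variance (3.4314 > 1.2095)

Compute the variance for each distribution:

X ~ Binomial(n=14, p=0.57):
Var(X) = 3.4314

Y ~ Binomial(n=5, p=0.59):
Var(Y) = 1.2095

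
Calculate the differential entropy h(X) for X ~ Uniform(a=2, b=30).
3.3322 nats

We have X ~ Uniform(a=2, b=30).

The differential entropy measures the uncertainty or information content of the distribution.

For a Uniform distribution with a=2, b=30:
h(X) = 3.3322 nats

(In bits, this would be 4.8074 bits.)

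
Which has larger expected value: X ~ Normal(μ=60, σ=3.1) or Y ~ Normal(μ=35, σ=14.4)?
X has larger mean (60.0000 > 35.0000)

Compute the expected value for each distribution:

X ~ Normal(μ=60, σ=3.1):
E[X] = 60.0000

Y ~ Normal(μ=35, σ=14.4):
E[Y] = 35.0000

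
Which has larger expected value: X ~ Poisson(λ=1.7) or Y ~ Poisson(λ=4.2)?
Y has larger mean (4.2000 > 1.7000)

Compute the expected value for each distribution:

X ~ Poisson(λ=1.7):
E[X] = 1.7000

Y ~ Poisson(λ=4.2):
E[Y] = 4.2000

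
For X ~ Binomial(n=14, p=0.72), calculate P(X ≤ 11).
0.796693

We have X ~ Binomial(n=14, p=0.72).

The CDF gives us P(X ≤ k).

Using the CDF:
P(X ≤ 11) = 0.796693

This means there's approximately a 79.7% chance that X is at most 11.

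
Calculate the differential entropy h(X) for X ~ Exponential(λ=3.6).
-0.2809 nats

We have X ~ Exponential(λ=3.6).

The differential entropy measures the uncertainty or information content of the distribution.

For an Exponential distribution with λ=3.6:
h(X) = -0.2809 nats

(In bits, this would be -0.4053 bits.)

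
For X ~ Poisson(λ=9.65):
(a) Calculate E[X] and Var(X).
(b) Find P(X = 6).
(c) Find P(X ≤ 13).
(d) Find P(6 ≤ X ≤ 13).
(a) E[X] = 9.6500, Var(X) = 9.6500
(b) P(X = 6) = 0.072259
(c) P(X ≤ 13) = 0.888625
(d) P(6 ≤ X ≤ 13) = 0.807083

We have X ~ Poisson(λ=9.65).

(a) Moments:
E[X] = 9.6500
Var(X) = 9.6500
σ = √Var(X) = 3.1064

(b) Point probability using PMF:
P(X = 6) = 0.072259

(c) Cumulative probability using CDF:
P(X ≤ 13) = F(13) = 0.888625

(d) Range probability:
P(6 ≤ X ≤ 13) = P(X ≤ 13) - P(X ≤ 5)
                   = F(13) - F(5)
                   = 0.888625 - 0.081541
                   = 0.807083

This means approximately 80.7% of outcomes fall in the interval [6, 13].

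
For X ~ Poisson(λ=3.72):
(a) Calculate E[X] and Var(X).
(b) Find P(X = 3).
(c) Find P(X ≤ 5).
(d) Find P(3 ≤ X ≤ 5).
(a) E[X] = 3.7200, Var(X) = 3.7200
(b) P(X = 3) = 0.207923
(c) P(X ≤ 5) = 0.827221
(d) P(3 ≤ X ≤ 5) = 0.545157

We have X ~ Poisson(λ=3.72).

(a) Moments:
E[X] = 3.7200
Var(X) = 3.7200
σ = √Var(X) = 1.9287

(b) Point probability using PMF:
P(X = 3) = 0.207923

(c) Cumulative probability using CDF:
P(X ≤ 5) = F(5) = 0.827221

(d) Range probability:
P(3 ≤ X ≤ 5) = P(X ≤ 5) - P(X ≤ 2)
                   = F(5) - F(2)
                   = 0.827221 - 0.282064
                   = 0.545157

This means approximately 54.5% of outcomes fall in the interval [3, 5].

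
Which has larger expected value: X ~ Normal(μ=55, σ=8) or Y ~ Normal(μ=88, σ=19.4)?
Y has larger mean (88.0000 > 55.0000)

Compute the expected value for each distribution:

X ~ Normal(μ=55, σ=8):
E[X] = 55.0000

Y ~ Normal(μ=88, σ=19.4):
E[Y] = 88.0000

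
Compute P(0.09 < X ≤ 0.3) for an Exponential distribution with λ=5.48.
0.417463

We have X ~ Exponential(λ=5.48).

To find P(0.09 < X ≤ 0.3), we use:
P(0.09 < X ≤ 0.3) = P(X ≤ 0.3) - P(X ≤ 0.09)
                 = F(0.3) - F(0.09)
                 = 0.806794 - 0.389331
                 = 0.417463

So there's approximately a 41.7% chance that X falls in this range.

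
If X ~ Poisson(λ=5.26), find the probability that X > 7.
0.161900

We have X ~ Poisson(λ=5.26).

P(X > 7) = 1 - P(X ≤ 7)
                = 1 - F(7)
                = 1 - 0.838100
                = 0.161900

So there's approximately a 16.2% chance that X exceeds 7.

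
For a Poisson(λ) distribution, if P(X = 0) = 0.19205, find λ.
λ = 1.6500

For a Poisson(λ) distribution, the PMF at 0 is:
P(X = 0) = λ^0 e^(-λ) / 0! = e^(-λ)

Given P(X = 0) = 0.19205:
e^(-λ) = 0.19205
-λ = ln(0.19205)
λ = -ln(0.19205) = 1.6500

Verification: e^(-1.6500) = 0.19205 ✓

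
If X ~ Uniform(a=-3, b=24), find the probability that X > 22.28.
0.063704

We have X ~ Uniform(a=-3, b=24).

P(X > 22.28) = 1 - P(X ≤ 22.28)
                = 1 - F(22.28)
                = 1 - 0.936296
                = 0.063704

So there's approximately a 6.4% chance that X exceeds 22.28.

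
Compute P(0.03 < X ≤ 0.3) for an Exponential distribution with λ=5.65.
0.660488

We have X ~ Exponential(λ=5.65).

To find P(0.03 < X ≤ 0.3), we use:
P(0.03 < X ≤ 0.3) = P(X ≤ 0.3) - P(X ≤ 0.03)
                 = F(0.3) - F(0.03)
                 = 0.816401 - 0.155913
                 = 0.660488

So there's approximately a 66.0% chance that X falls in this range.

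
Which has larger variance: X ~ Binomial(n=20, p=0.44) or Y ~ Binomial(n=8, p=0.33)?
X has larger variance (4.9280 > 1.7688)

Compute the variance for each distribution:

X ~ Binomial(n=20, p=0.44):
Var(X) = 4.9280

Y ~ Binomial(n=8, p=0.33):
Var(Y) = 1.7688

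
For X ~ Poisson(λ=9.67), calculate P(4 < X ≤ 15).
0.925643

We have X ~ Poisson(λ=9.67).

To find P(4 < X ≤ 15), we use:
P(4 < X ≤ 15) = P(X ≤ 15) - P(X ≤ 4)
                 = F(15) - F(4)
                 = 0.961793 - 0.036151
                 = 0.925643

So there's approximately a 92.6% chance that X falls in this range.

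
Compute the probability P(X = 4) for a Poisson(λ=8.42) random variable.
0.046161

We have X ~ Poisson(λ=8.42).

For a Poisson distribution, the PMF gives us the probability of each outcome.

Using the PMF formula:
P(X = 4) = 0.046161

Rounded to 4 decimal places: 0.0462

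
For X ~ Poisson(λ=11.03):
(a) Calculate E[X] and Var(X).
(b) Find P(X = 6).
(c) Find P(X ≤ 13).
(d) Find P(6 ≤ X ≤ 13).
(a) E[X] = 11.0300, Var(X) = 11.0300
(b) P(X = 6) = 0.040537
(c) P(X ≤ 13) = 0.778506
(d) P(6 ≤ X ≤ 13) = 0.741653

We have X ~ Poisson(λ=11.03).

(a) Moments:
E[X] = 11.0300
Var(X) = 11.0300
σ = √Var(X) = 3.3211

(b) Point probability using PMF:
P(X = 6) = 0.040537

(c) Cumulative probability using CDF:
P(X ≤ 13) = F(13) = 0.778506

(d) Range probability:
P(6 ≤ X ≤ 13) = P(X ≤ 13) - P(X ≤ 5)
                   = F(13) - F(5)
                   = 0.778506 - 0.036853
                   = 0.741653

This means approximately 74.2% of outcomes fall in the interval [6, 13].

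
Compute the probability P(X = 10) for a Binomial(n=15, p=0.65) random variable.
0.212339

We have X ~ Binomial(n=15, p=0.65).

For a Binomial distribution, the PMF gives us the probability of each outcome.

Using the PMF formula:
P(X = 10) = 0.212339

Rounded to 4 decimal places: 0.2123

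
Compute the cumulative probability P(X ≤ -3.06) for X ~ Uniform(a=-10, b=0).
0.694000

We have X ~ Uniform(a=-10, b=0).

The CDF gives us P(X ≤ k).

Using the CDF:
P(X ≤ -3.06) = 0.694000

This means there's approximately a 69.4% chance that X is at most -3.06.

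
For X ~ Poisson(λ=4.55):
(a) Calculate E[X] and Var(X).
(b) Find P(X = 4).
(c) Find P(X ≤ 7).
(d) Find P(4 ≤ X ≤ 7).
(a) E[X] = 4.5500, Var(X) = 4.5500
(b) P(X = 4) = 0.188710
(c) P(X ≤ 7) = 0.909238
(d) P(4 ≤ X ≤ 7) = 0.575308

We have X ~ Poisson(λ=4.55).

(a) Moments:
E[X] = 4.5500
Var(X) = 4.5500
σ = √Var(X) = 2.1331

(b) Point probability using PMF:
P(X = 4) = 0.188710

(c) Cumulative probability using CDF:
P(X ≤ 7) = F(7) = 0.909238

(d) Range probability:
P(4 ≤ X ≤ 7) = P(X ≤ 7) - P(X ≤ 3)
                   = F(7) - F(3)
                   = 0.909238 - 0.333930
                   = 0.575308

This means approximately 57.5% of outcomes fall in the interval [4, 7].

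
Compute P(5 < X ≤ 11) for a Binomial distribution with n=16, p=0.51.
0.863330

We have X ~ Binomial(n=16, p=0.51).

To find P(5 < X ≤ 11), we use:
P(5 < X ≤ 11) = P(X ≤ 11) - P(X ≤ 5)
                 = F(11) - F(5)
                 = 0.954447 - 0.091117
                 = 0.863330

So there's approximately a 86.3% chance that X falls in this range.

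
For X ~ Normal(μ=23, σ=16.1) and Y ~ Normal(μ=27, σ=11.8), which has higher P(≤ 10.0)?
X has higher probability (P(X ≤ 10.0) = 0.2097 > P(Y ≤ 10.0) = 0.0748)

Compute P(≤ 10.0) for each distribution:

X ~ Normal(μ=23, σ=16.1):
P(X ≤ 10.0) = 0.2097

Y ~ Normal(μ=27, σ=11.8):
P(Y ≤ 10.0) = 0.0748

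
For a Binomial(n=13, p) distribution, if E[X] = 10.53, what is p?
p = 0.81

For a Binomial(n, p) distribution:
E[X] = n × p

Given n = 13 and E[X] = 10.53:
10.53 = 13 × p
p = 10.53 / 13 = 0.81

Verification: Binomial(13, 0.81) has E[X] = 10.53 ✓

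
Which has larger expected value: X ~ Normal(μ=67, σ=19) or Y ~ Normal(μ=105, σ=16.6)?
Y has larger mean (105.0000 > 67.0000)

Compute the expected value for each distribution:

X ~ Normal(μ=67, σ=19):
E[X] = 67.0000

Y ~ Normal(μ=105, σ=16.6):
E[Y] = 105.0000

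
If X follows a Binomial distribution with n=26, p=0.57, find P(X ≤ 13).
0.298592

We have X ~ Binomial(n=26, p=0.57).

The CDF gives us P(X ≤ k).

Using the CDF:
P(X ≤ 13) = 0.298592

This means there's approximately a 29.9% chance that X is at most 13.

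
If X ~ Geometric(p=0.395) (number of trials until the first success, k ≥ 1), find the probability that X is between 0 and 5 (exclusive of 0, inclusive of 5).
0.918946

We have X ~ Geometric(p=0.395) (number of trials until the first success, k ≥ 1).

To find P(0 < X ≤ 5), we use:
P(0 < X ≤ 5) = P(X ≤ 5) - P(X ≤ 0)
                 = F(5) - F(0)
                 = 0.918946 - 0.000000
                 = 0.918946

So there's approximately a 91.9% chance that X falls in this range.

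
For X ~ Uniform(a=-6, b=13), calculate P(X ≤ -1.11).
0.257368

We have X ~ Uniform(a=-6, b=13).

The CDF gives us P(X ≤ k).

Using the CDF:
P(X ≤ -1.11) = 0.257368

This means there's approximately a 25.7% chance that X is at most -1.11.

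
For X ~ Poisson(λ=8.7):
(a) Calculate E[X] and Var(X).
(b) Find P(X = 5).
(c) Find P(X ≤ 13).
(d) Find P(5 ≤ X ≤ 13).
(a) E[X] = 8.7000, Var(X) = 8.7000
(b) P(X = 5) = 0.069192
(c) P(X ≤ 13) = 0.940264
(d) P(5 ≤ X ≤ 13) = 0.874296

We have X ~ Poisson(λ=8.7).

(a) Moments:
E[X] = 8.7000
Var(X) = 8.7000
σ = √Var(X) = 2.9496

(b) Point probability using PMF:
P(X = 5) = 0.069192

(c) Cumulative probability using CDF:
P(X ≤ 13) = F(13) = 0.940264

(d) Range probability:
P(5 ≤ X ≤ 13) = P(X ≤ 13) - P(X ≤ 4)
                   = F(13) - F(4)
                   = 0.940264 - 0.065968
                   = 0.874296

This means approximately 87.4% of outcomes fall in the interval [5, 13].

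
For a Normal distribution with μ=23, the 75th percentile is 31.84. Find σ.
σ = 13.1062

For X ~ Normal(μ, σ), the p-th percentile satisfies x = μ + z_p × σ,
where z_p = Φ⁻¹(p) is the standard normal quantile.

Step 1: z_{0.75} = Φ⁻¹(0.75) = 0.6745

Step 2: Solve for σ:
31.84 = 23 + 0.6745 × σ
σ = (31.84 - 23) / 0.6745
σ = 8.84 / 0.6745
σ = 13.1062

Verification: μ + z × σ = 23 + 0.6745 × 13.1062 = 31.84 ✓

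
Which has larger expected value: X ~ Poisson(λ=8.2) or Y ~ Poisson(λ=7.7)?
X has larger mean (8.2000 > 7.7000)

Compute the expected value for each distribution:

X ~ Poisson(λ=8.2):
E[X] = 8.2000

Y ~ Poisson(λ=7.7):
E[Y] = 7.7000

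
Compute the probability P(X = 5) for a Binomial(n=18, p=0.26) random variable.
0.203123

We have X ~ Binomial(n=18, p=0.26).

For a Binomial distribution, the PMF gives us the probability of each outcome.

Using the PMF formula:
P(X = 5) = 0.203123

Rounded to 4 decimal places: 0.2031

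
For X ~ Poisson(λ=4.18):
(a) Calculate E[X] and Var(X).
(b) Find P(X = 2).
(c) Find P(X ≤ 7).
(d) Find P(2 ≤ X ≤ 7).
(a) E[X] = 4.1800, Var(X) = 4.1800
(b) P(X = 2) = 0.133651
(c) P(X ≤ 7) = 0.937419
(d) P(2 ≤ X ≤ 7) = 0.858173

We have X ~ Poisson(λ=4.18).

(a) Moments:
E[X] = 4.1800
Var(X) = 4.1800
σ = √Var(X) = 2.0445

(b) Point probability using PMF:
P(X = 2) = 0.133651

(c) Cumulative probability using CDF:
P(X ≤ 7) = F(7) = 0.937419

(d) Range probability:
P(2 ≤ X ≤ 7) = P(X ≤ 7) - P(X ≤ 1)
                   = F(7) - F(1)
                   = 0.937419 - 0.079246
                   = 0.858173

This means approximately 85.8% of outcomes fall in the interval [2, 7].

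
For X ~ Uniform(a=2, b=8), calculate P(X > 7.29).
0.118333

We have X ~ Uniform(a=2, b=8).

P(X > 7.29) = 1 - P(X ≤ 7.29)
                = 1 - F(7.29)
                = 1 - 0.881667
                = 0.118333

So there's approximately a 11.8% chance that X exceeds 7.29.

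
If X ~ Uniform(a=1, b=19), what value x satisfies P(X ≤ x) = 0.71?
13.7800

We have X ~ Uniform(a=1, b=19).

We want to find x such that P(X ≤ x) = 0.71.

This is the 71st percentile, which means 71% of values fall below this point.

Using the inverse CDF (quantile function):
x = F⁻¹(0.71) = 13.7800

Verification: P(X ≤ 13.7800) = 0.71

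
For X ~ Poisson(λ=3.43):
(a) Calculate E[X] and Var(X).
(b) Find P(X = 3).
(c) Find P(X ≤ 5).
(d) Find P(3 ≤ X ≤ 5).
(a) E[X] = 3.4300, Var(X) = 3.4300
(b) P(X = 3) = 0.217822
(c) P(X ≤ 5) = 0.866725
(d) P(3 ≤ X ≤ 5) = 0.532736

We have X ~ Poisson(λ=3.43).

(a) Moments:
E[X] = 3.4300
Var(X) = 3.4300
σ = √Var(X) = 1.8520

(b) Point probability using PMF:
P(X = 3) = 0.217822

(c) Cumulative probability using CDF:
P(X ≤ 5) = F(5) = 0.866725

(d) Range probability:
P(3 ≤ X ≤ 5) = P(X ≤ 5) - P(X ≤ 2)
                   = F(5) - F(2)
                   = 0.866725 - 0.333989
                   = 0.532736

This means approximately 53.3% of outcomes fall in the interval [3, 5].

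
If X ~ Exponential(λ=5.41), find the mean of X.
0.1848

We have X ~ Exponential(λ=5.41).

For an Exponential distribution with λ=5.41:
E[X] = 0.1848

This is the expected (average) value of X.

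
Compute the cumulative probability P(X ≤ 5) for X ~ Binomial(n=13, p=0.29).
0.854512

We have X ~ Binomial(n=13, p=0.29).

The CDF gives us P(X ≤ k).

Using the CDF:
P(X ≤ 5) = 0.854512

This means there's approximately a 85.5% chance that X is at most 5.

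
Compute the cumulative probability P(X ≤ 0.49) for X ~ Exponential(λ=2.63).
0.724371

We have X ~ Exponential(λ=2.63).

The CDF gives us P(X ≤ k).

Using the CDF:
P(X ≤ 0.49) = 0.724371

This means there's approximately a 72.4% chance that X is at most 0.49.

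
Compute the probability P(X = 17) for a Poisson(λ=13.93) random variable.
0.070207

We have X ~ Poisson(λ=13.93).

For a Poisson distribution, the PMF gives us the probability of each outcome.

Using the PMF formula:
P(X = 17) = 0.070207

Rounded to 4 decimal places: 0.0702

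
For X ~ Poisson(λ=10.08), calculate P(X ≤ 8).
0.323884

We have X ~ Poisson(λ=10.08).

The CDF gives us P(X ≤ k).

Using the CDF:
P(X ≤ 8) = 0.323884

This means there's approximately a 32.4% chance that X is at most 8.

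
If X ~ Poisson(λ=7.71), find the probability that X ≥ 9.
0.367045

We have X ~ Poisson(λ=7.71).

For discrete distributions, P(X ≥ 9) = 1 - P(X ≤ 8).

P(X ≤ 8) = 0.632955
P(X ≥ 9) = 1 - 0.632955 = 0.367045

So there's approximately a 36.7% chance that X is at least 9.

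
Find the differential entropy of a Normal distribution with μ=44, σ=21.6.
4.4916 nats

We have X ~ Normal(μ=44, σ=21.6).

The differential entropy measures the uncertainty or information content of the distribution.

For a Normal distribution with μ=44, σ=21.6:
h(X) = 4.4916 nats

(In bits, this would be 6.4801 bits.)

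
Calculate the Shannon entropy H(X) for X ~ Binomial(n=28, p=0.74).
2.2568 nats

We have X ~ Binomial(n=28, p=0.74).

The Shannon entropy measures the uncertainty or information content of the distribution.

For a Binomial distribution with n=28, p=0.74:
H(X) = 2.2568 nats

(In bits, this would be 3.2559 bits.)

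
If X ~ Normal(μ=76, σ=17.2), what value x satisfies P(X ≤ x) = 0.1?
53.9573

We have X ~ Normal(μ=76, σ=17.2).

We want to find x such that P(X ≤ x) = 0.1.

This is the 10th percentile, which means 10% of values fall below this point.

Using the inverse CDF (quantile function):
x = F⁻¹(0.1) = 53.9573

Verification: P(X ≤ 53.9573) = 0.1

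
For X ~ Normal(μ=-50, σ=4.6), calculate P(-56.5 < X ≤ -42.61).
0.867099

We have X ~ Normal(μ=-50, σ=4.6).

To find P(-56.5 < X ≤ -42.61), we use:
P(-56.5 < X ≤ -42.61) = P(X ≤ -42.61) - P(X ≤ -56.5)
                 = F(-42.61) - F(-56.5)
                 = 0.945920 - 0.078821
                 = 0.867099

So there's approximately a 86.7% chance that X falls in this range.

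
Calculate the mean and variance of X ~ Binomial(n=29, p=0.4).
E[X] = 11.6000, Var(X) = 6.9600

We have X ~ Binomial(n=29, p=0.4).

For a Binomial distribution with n=29, p=0.4:

Expected value:
E[X] = 11.6000

Variance:
Var(X) = 6.9600

Standard deviation:
σ = √Var(X) = 2.6382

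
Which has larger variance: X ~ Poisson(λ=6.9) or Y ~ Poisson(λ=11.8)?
Y has larger variance (11.8000 > 6.9000)

Compute the variance for each distribution:

X ~ Poisson(λ=6.9):
Var(X) = 6.9000

Y ~ Poisson(λ=11.8):
Var(Y) = 11.8000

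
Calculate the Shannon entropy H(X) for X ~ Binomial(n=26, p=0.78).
2.1598 nats

We have X ~ Binomial(n=26, p=0.78).

The Shannon entropy measures the uncertainty or information content of the distribution.

For a Binomial distribution with n=26, p=0.78:
H(X) = 2.1598 nats

(In bits, this would be 3.1159 bits.)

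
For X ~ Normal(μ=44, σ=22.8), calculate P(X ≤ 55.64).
0.695159

We have X ~ Normal(μ=44, σ=22.8).

The CDF gives us P(X ≤ k).

Using the CDF:
P(X ≤ 55.64) = 0.695159

This means there's approximately a 69.5% chance that X is at most 55.64.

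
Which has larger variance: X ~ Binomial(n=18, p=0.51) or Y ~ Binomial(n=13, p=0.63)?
X has larger variance (4.4982 > 3.0303)

Compute the variance for each distribution:

X ~ Binomial(n=18, p=0.51):
Var(X) = 4.4982

Y ~ Binomial(n=13, p=0.63):
Var(Y) = 3.0303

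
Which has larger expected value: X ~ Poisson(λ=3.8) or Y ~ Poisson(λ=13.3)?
Y has larger mean (13.3000 > 3.8000)

Compute the expected value for each distribution:

X ~ Poisson(λ=3.8):
E[X] = 3.8000

Y ~ Poisson(λ=13.3):
E[Y] = 13.3000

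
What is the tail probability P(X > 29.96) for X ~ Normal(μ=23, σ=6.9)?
0.156560

We have X ~ Normal(μ=23, σ=6.9).

P(X > 29.96) = 1 - P(X ≤ 29.96)
                = 1 - F(29.96)
                = 1 - 0.843440
                = 0.156560

So there's approximately a 15.7% chance that X exceeds 29.96.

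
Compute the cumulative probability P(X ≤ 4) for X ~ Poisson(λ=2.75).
0.855379

We have X ~ Poisson(λ=2.75).

The CDF gives us P(X ≤ k).

Using the CDF:
P(X ≤ 4) = 0.855379

This means there's approximately a 85.5% chance that X is at most 4.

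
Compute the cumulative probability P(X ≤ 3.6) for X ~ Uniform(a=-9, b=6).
0.840000

We have X ~ Uniform(a=-9, b=6).

The CDF gives us P(X ≤ k).

Using the CDF:
P(X ≤ 3.6) = 0.840000

This means there's approximately a 84.0% chance that X is at most 3.6.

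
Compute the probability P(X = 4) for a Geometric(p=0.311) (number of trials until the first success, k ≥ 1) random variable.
0.101723

We have X ~ Geometric(p=0.311) (number of trials until the first success, k ≥ 1).

For a Geometric distribution, the PMF gives us the probability of each outcome.

Using the PMF formula:
P(X = 4) = 0.101723

Rounded to 4 decimal places: 0.1017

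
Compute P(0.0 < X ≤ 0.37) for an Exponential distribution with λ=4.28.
0.794765

We have X ~ Exponential(λ=4.28).

To find P(0.0 < X ≤ 0.37), we use:
P(0.0 < X ≤ 0.37) = P(X ≤ 0.37) - P(X ≤ 0.0)
                 = F(0.37) - F(0.0)
                 = 0.794765 - 0.000000
                 = 0.794765

So there's approximately a 79.5% chance that X falls in this range.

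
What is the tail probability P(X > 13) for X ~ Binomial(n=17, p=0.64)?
0.088542

We have X ~ Binomial(n=17, p=0.64).

P(X > 13) = 1 - P(X ≤ 13)
                = 1 - F(13)
                = 1 - 0.911458
                = 0.088542

So there's approximately a 8.9% chance that X exceeds 13.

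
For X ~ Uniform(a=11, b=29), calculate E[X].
20.0000

We have X ~ Uniform(a=11, b=29).

For a Uniform distribution with a=11, b=29:
E[X] = 20.0000

This is the expected (average) value of X.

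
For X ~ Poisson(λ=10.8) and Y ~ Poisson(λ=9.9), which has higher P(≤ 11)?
Y has higher probability (P(Y ≤ 11) = 0.7081 > P(X ≤ 11) = 0.6031)

Compute P(≤ 11) for each distribution:

X ~ Poisson(λ=10.8):
P(X ≤ 11) = 0.6031

Y ~ Poisson(λ=9.9):
P(Y ≤ 11) = 0.7081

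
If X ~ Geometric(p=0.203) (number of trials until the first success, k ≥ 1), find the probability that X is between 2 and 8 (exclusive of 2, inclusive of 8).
0.472404

We have X ~ Geometric(p=0.203) (number of trials until the first success, k ≥ 1).

To find P(2 < X ≤ 8), we use:
P(2 < X ≤ 8) = P(X ≤ 8) - P(X ≤ 2)
                 = F(8) - F(2)
                 = 0.837195 - 0.364791
                 = 0.472404

So there's approximately a 47.2% chance that X falls in this range.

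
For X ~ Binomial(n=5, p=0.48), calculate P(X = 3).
0.299041

We have X ~ Binomial(n=5, p=0.48).

For a Binomial distribution, the PMF gives us the probability of each outcome.

Using the PMF formula:
P(X = 3) = 0.299041

Rounded to 4 decimal places: 0.2990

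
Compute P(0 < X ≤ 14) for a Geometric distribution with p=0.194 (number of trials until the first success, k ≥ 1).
0.951170

We have X ~ Geometric(p=0.194) (number of trials until the first success, k ≥ 1).

To find P(0 < X ≤ 14), we use:
P(0 < X ≤ 14) = P(X ≤ 14) - P(X ≤ 0)
                 = F(14) - F(0)
                 = 0.951170 - 0.000000
                 = 0.951170

So there's approximately a 95.1% chance that X falls in this range.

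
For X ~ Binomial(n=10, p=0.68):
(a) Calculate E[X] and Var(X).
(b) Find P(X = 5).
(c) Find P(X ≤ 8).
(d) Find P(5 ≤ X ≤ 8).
(a) E[X] = 6.8000, Var(X) = 2.1760
(b) P(X = 5) = 0.122941
(c) P(X ≤ 8) = 0.879382
(d) P(5 ≤ X ≤ 8) = 0.815667

We have X ~ Binomial(n=10, p=0.68).

(a) Moments:
E[X] = 6.8000
Var(X) = 2.1760
σ = √Var(X) = 1.4751

(b) Point probability using PMF:
P(X = 5) = 0.122941

(c) Cumulative probability using CDF:
P(X ≤ 8) = F(8) = 0.879382

(d) Range probability:
P(5 ≤ X ≤ 8) = P(X ≤ 8) - P(X ≤ 4)
                   = F(8) - F(4)
                   = 0.879382 - 0.063715
                   = 0.815667

This means approximately 81.6% of outcomes fall in the interval [5, 8].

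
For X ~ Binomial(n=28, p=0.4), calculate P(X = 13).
0.118143

We have X ~ Binomial(n=28, p=0.4).

For a Binomial distribution, the PMF gives us the probability of each outcome.

Using the PMF formula:
P(X = 13) = 0.118143

Rounded to 4 decimal places: 0.1181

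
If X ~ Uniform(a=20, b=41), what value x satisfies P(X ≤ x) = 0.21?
24.4100

We have X ~ Uniform(a=20, b=41).

We want to find x such that P(X ≤ x) = 0.21.

This is the 21st percentile, which means 21% of values fall below this point.

Using the inverse CDF (quantile function):
x = F⁻¹(0.21) = 24.4100

Verification: P(X ≤ 24.4100) = 0.21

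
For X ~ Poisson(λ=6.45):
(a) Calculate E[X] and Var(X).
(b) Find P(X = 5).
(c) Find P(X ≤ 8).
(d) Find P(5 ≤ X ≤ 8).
(a) E[X] = 6.4500, Var(X) = 6.4500
(b) P(X = 5) = 0.147034
(c) P(X ≤ 8) = 0.797479
(d) P(5 ≤ X ≤ 8) = 0.568162

We have X ~ Poisson(λ=6.45).

(a) Moments:
E[X] = 6.4500
Var(X) = 6.4500
σ = √Var(X) = 2.5397

(b) Point probability using PMF:
P(X = 5) = 0.147034

(c) Cumulative probability using CDF:
P(X ≤ 8) = F(8) = 0.797479

(d) Range probability:
P(5 ≤ X ≤ 8) = P(X ≤ 8) - P(X ≤ 4)
                   = F(8) - F(4)
                   = 0.797479 - 0.229317
                   = 0.568162

This means approximately 56.8% of outcomes fall in the interval [5, 8].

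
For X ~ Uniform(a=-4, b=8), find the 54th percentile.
2.4800

We have X ~ Uniform(a=-4, b=8).

We want to find x such that P(X ≤ x) = 0.54.

This is the 54th percentile, which means 54% of values fall below this point.

Using the inverse CDF (quantile function):
x = F⁻¹(0.54) = 2.4800

Verification: P(X ≤ 2.4800) = 0.54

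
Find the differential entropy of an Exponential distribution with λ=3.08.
-0.1249 nats

We have X ~ Exponential(λ=3.08).

The differential entropy measures the uncertainty or information content of the distribution.

For an Exponential distribution with λ=3.08:
h(X) = -0.1249 nats

(In bits, this would be -0.1802 bits.)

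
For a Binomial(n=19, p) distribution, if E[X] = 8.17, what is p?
p = 0.43

For a Binomial(n, p) distribution:
E[X] = n × p

Given n = 19 and E[X] = 8.17:
8.17 = 19 × p
p = 8.17 / 19 = 0.43

Verification: Binomial(19, 0.43) has E[X] = 8.17 ✓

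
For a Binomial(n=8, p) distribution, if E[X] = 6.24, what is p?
p = 0.78

For a Binomial(n, p) distribution:
E[X] = n × p

Given n = 8 and E[X] = 6.24:
6.24 = 8 × p
p = 6.24 / 8 = 0.78

Verification: Binomial(8, 0.78) has E[X] = 6.24 ✓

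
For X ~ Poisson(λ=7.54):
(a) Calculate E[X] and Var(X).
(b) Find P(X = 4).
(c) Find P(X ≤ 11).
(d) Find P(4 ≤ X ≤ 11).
(a) E[X] = 7.5400, Var(X) = 7.5400
(b) P(X = 4) = 0.071564
(c) P(X ≤ 11) = 0.918396
(d) P(4 ≤ X ≤ 11) = 0.860788

We have X ~ Poisson(λ=7.54).

(a) Moments:
E[X] = 7.5400
Var(X) = 7.5400
σ = √Var(X) = 2.7459

(b) Point probability using PMF:
P(X = 4) = 0.071564

(c) Cumulative probability using CDF:
P(X ≤ 11) = F(11) = 0.918396

(d) Range probability:
P(4 ≤ X ≤ 11) = P(X ≤ 11) - P(X ≤ 3)
                   = F(11) - F(3)
                   = 0.918396 - 0.057608
                   = 0.860788

This means approximately 86.1% of outcomes fall in the interval [4, 11].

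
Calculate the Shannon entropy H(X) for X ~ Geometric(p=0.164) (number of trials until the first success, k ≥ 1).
2.7210 nats

We have X ~ Geometric(p=0.164) (number of trials until the first success, k ≥ 1).

The Shannon entropy measures the uncertainty or information content of the distribution.

For a Geometric distribution with p=0.164 (number of trials until the first success, k ≥ 1):
H(X) = 2.7210 nats

(In bits, this would be 3.9256 bits.)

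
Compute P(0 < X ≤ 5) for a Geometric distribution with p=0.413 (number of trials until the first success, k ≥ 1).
0.930307

We have X ~ Geometric(p=0.413) (number of trials until the first success, k ≥ 1).

To find P(0 < X ≤ 5), we use:
P(0 < X ≤ 5) = P(X ≤ 5) - P(X ≤ 0)
                 = F(5) - F(0)
                 = 0.930307 - 0.000000
                 = 0.930307

So there's approximately a 93.0% chance that X falls in this range.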